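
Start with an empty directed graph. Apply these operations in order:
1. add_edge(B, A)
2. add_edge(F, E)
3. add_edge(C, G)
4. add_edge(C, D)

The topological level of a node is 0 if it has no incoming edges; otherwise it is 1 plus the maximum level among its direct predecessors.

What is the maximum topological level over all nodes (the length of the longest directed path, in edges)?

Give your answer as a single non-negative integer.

Answer: 1

Derivation:
Op 1: add_edge(B, A). Edges now: 1
Op 2: add_edge(F, E). Edges now: 2
Op 3: add_edge(C, G). Edges now: 3
Op 4: add_edge(C, D). Edges now: 4
Compute levels (Kahn BFS):
  sources (in-degree 0): B, C, F
  process B: level=0
    B->A: in-degree(A)=0, level(A)=1, enqueue
  process C: level=0
    C->D: in-degree(D)=0, level(D)=1, enqueue
    C->G: in-degree(G)=0, level(G)=1, enqueue
  process F: level=0
    F->E: in-degree(E)=0, level(E)=1, enqueue
  process A: level=1
  process D: level=1
  process G: level=1
  process E: level=1
All levels: A:1, B:0, C:0, D:1, E:1, F:0, G:1
max level = 1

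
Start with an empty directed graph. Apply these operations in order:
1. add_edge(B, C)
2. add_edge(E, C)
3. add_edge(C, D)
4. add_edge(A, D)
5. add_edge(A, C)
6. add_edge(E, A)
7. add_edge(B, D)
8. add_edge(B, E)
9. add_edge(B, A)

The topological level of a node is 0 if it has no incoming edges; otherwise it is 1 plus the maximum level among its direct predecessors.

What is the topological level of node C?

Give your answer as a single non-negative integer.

Op 1: add_edge(B, C). Edges now: 1
Op 2: add_edge(E, C). Edges now: 2
Op 3: add_edge(C, D). Edges now: 3
Op 4: add_edge(A, D). Edges now: 4
Op 5: add_edge(A, C). Edges now: 5
Op 6: add_edge(E, A). Edges now: 6
Op 7: add_edge(B, D). Edges now: 7
Op 8: add_edge(B, E). Edges now: 8
Op 9: add_edge(B, A). Edges now: 9
Compute levels (Kahn BFS):
  sources (in-degree 0): B
  process B: level=0
    B->A: in-degree(A)=1, level(A)>=1
    B->C: in-degree(C)=2, level(C)>=1
    B->D: in-degree(D)=2, level(D)>=1
    B->E: in-degree(E)=0, level(E)=1, enqueue
  process E: level=1
    E->A: in-degree(A)=0, level(A)=2, enqueue
    E->C: in-degree(C)=1, level(C)>=2
  process A: level=2
    A->C: in-degree(C)=0, level(C)=3, enqueue
    A->D: in-degree(D)=1, level(D)>=3
  process C: level=3
    C->D: in-degree(D)=0, level(D)=4, enqueue
  process D: level=4
All levels: A:2, B:0, C:3, D:4, E:1
level(C) = 3

Answer: 3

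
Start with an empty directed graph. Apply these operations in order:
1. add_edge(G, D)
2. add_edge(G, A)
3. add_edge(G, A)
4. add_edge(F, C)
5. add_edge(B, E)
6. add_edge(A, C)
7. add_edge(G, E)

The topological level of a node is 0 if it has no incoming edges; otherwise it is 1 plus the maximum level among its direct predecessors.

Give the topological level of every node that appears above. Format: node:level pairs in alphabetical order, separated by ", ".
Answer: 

Op 1: add_edge(G, D). Edges now: 1
Op 2: add_edge(G, A). Edges now: 2
Op 3: add_edge(G, A) (duplicate, no change). Edges now: 2
Op 4: add_edge(F, C). Edges now: 3
Op 5: add_edge(B, E). Edges now: 4
Op 6: add_edge(A, C). Edges now: 5
Op 7: add_edge(G, E). Edges now: 6
Compute levels (Kahn BFS):
  sources (in-degree 0): B, F, G
  process B: level=0
    B->E: in-degree(E)=1, level(E)>=1
  process F: level=0
    F->C: in-degree(C)=1, level(C)>=1
  process G: level=0
    G->A: in-degree(A)=0, level(A)=1, enqueue
    G->D: in-degree(D)=0, level(D)=1, enqueue
    G->E: in-degree(E)=0, level(E)=1, enqueue
  process A: level=1
    A->C: in-degree(C)=0, level(C)=2, enqueue
  process D: level=1
  process E: level=1
  process C: level=2
All levels: A:1, B:0, C:2, D:1, E:1, F:0, G:0

Answer: A:1, B:0, C:2, D:1, E:1, F:0, G:0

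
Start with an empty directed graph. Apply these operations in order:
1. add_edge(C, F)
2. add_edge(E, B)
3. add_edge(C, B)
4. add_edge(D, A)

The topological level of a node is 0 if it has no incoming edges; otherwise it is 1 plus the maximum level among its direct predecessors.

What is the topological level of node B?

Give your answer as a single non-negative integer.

Answer: 1

Derivation:
Op 1: add_edge(C, F). Edges now: 1
Op 2: add_edge(E, B). Edges now: 2
Op 3: add_edge(C, B). Edges now: 3
Op 4: add_edge(D, A). Edges now: 4
Compute levels (Kahn BFS):
  sources (in-degree 0): C, D, E
  process C: level=0
    C->B: in-degree(B)=1, level(B)>=1
    C->F: in-degree(F)=0, level(F)=1, enqueue
  process D: level=0
    D->A: in-degree(A)=0, level(A)=1, enqueue
  process E: level=0
    E->B: in-degree(B)=0, level(B)=1, enqueue
  process F: level=1
  process A: level=1
  process B: level=1
All levels: A:1, B:1, C:0, D:0, E:0, F:1
level(B) = 1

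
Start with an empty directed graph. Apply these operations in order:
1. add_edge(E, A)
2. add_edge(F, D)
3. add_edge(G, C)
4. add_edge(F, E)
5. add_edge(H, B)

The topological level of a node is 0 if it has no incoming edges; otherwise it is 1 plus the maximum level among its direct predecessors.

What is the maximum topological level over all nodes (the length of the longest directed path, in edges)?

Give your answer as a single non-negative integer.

Answer: 2

Derivation:
Op 1: add_edge(E, A). Edges now: 1
Op 2: add_edge(F, D). Edges now: 2
Op 3: add_edge(G, C). Edges now: 3
Op 4: add_edge(F, E). Edges now: 4
Op 5: add_edge(H, B). Edges now: 5
Compute levels (Kahn BFS):
  sources (in-degree 0): F, G, H
  process F: level=0
    F->D: in-degree(D)=0, level(D)=1, enqueue
    F->E: in-degree(E)=0, level(E)=1, enqueue
  process G: level=0
    G->C: in-degree(C)=0, level(C)=1, enqueue
  process H: level=0
    H->B: in-degree(B)=0, level(B)=1, enqueue
  process D: level=1
  process E: level=1
    E->A: in-degree(A)=0, level(A)=2, enqueue
  process C: level=1
  process B: level=1
  process A: level=2
All levels: A:2, B:1, C:1, D:1, E:1, F:0, G:0, H:0
max level = 2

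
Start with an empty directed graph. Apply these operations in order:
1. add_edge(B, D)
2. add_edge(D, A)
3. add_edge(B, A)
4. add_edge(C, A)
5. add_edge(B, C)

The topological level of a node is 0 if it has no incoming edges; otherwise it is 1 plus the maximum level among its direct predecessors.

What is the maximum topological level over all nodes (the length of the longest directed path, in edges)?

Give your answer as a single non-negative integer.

Op 1: add_edge(B, D). Edges now: 1
Op 2: add_edge(D, A). Edges now: 2
Op 3: add_edge(B, A). Edges now: 3
Op 4: add_edge(C, A). Edges now: 4
Op 5: add_edge(B, C). Edges now: 5
Compute levels (Kahn BFS):
  sources (in-degree 0): B
  process B: level=0
    B->A: in-degree(A)=2, level(A)>=1
    B->C: in-degree(C)=0, level(C)=1, enqueue
    B->D: in-degree(D)=0, level(D)=1, enqueue
  process C: level=1
    C->A: in-degree(A)=1, level(A)>=2
  process D: level=1
    D->A: in-degree(A)=0, level(A)=2, enqueue
  process A: level=2
All levels: A:2, B:0, C:1, D:1
max level = 2

Answer: 2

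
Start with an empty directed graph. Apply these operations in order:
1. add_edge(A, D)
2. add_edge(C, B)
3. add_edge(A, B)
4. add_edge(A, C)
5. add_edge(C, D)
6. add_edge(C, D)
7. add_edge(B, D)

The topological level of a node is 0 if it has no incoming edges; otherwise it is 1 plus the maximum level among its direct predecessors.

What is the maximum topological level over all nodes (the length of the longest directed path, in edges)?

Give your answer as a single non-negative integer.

Answer: 3

Derivation:
Op 1: add_edge(A, D). Edges now: 1
Op 2: add_edge(C, B). Edges now: 2
Op 3: add_edge(A, B). Edges now: 3
Op 4: add_edge(A, C). Edges now: 4
Op 5: add_edge(C, D). Edges now: 5
Op 6: add_edge(C, D) (duplicate, no change). Edges now: 5
Op 7: add_edge(B, D). Edges now: 6
Compute levels (Kahn BFS):
  sources (in-degree 0): A
  process A: level=0
    A->B: in-degree(B)=1, level(B)>=1
    A->C: in-degree(C)=0, level(C)=1, enqueue
    A->D: in-degree(D)=2, level(D)>=1
  process C: level=1
    C->B: in-degree(B)=0, level(B)=2, enqueue
    C->D: in-degree(D)=1, level(D)>=2
  process B: level=2
    B->D: in-degree(D)=0, level(D)=3, enqueue
  process D: level=3
All levels: A:0, B:2, C:1, D:3
max level = 3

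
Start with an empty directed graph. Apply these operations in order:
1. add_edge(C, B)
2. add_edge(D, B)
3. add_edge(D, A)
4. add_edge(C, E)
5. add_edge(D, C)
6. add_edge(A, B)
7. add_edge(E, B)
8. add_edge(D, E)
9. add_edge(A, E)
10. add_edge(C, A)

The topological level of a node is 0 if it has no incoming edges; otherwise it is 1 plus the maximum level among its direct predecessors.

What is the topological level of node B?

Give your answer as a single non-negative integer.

Answer: 4

Derivation:
Op 1: add_edge(C, B). Edges now: 1
Op 2: add_edge(D, B). Edges now: 2
Op 3: add_edge(D, A). Edges now: 3
Op 4: add_edge(C, E). Edges now: 4
Op 5: add_edge(D, C). Edges now: 5
Op 6: add_edge(A, B). Edges now: 6
Op 7: add_edge(E, B). Edges now: 7
Op 8: add_edge(D, E). Edges now: 8
Op 9: add_edge(A, E). Edges now: 9
Op 10: add_edge(C, A). Edges now: 10
Compute levels (Kahn BFS):
  sources (in-degree 0): D
  process D: level=0
    D->A: in-degree(A)=1, level(A)>=1
    D->B: in-degree(B)=3, level(B)>=1
    D->C: in-degree(C)=0, level(C)=1, enqueue
    D->E: in-degree(E)=2, level(E)>=1
  process C: level=1
    C->A: in-degree(A)=0, level(A)=2, enqueue
    C->B: in-degree(B)=2, level(B)>=2
    C->E: in-degree(E)=1, level(E)>=2
  process A: level=2
    A->B: in-degree(B)=1, level(B)>=3
    A->E: in-degree(E)=0, level(E)=3, enqueue
  process E: level=3
    E->B: in-degree(B)=0, level(B)=4, enqueue
  process B: level=4
All levels: A:2, B:4, C:1, D:0, E:3
level(B) = 4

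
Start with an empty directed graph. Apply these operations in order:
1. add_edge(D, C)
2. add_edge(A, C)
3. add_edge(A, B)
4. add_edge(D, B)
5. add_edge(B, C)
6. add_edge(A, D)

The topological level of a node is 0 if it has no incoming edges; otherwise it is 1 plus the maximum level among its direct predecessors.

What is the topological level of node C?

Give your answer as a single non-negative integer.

Answer: 3

Derivation:
Op 1: add_edge(D, C). Edges now: 1
Op 2: add_edge(A, C). Edges now: 2
Op 3: add_edge(A, B). Edges now: 3
Op 4: add_edge(D, B). Edges now: 4
Op 5: add_edge(B, C). Edges now: 5
Op 6: add_edge(A, D). Edges now: 6
Compute levels (Kahn BFS):
  sources (in-degree 0): A
  process A: level=0
    A->B: in-degree(B)=1, level(B)>=1
    A->C: in-degree(C)=2, level(C)>=1
    A->D: in-degree(D)=0, level(D)=1, enqueue
  process D: level=1
    D->B: in-degree(B)=0, level(B)=2, enqueue
    D->C: in-degree(C)=1, level(C)>=2
  process B: level=2
    B->C: in-degree(C)=0, level(C)=3, enqueue
  process C: level=3
All levels: A:0, B:2, C:3, D:1
level(C) = 3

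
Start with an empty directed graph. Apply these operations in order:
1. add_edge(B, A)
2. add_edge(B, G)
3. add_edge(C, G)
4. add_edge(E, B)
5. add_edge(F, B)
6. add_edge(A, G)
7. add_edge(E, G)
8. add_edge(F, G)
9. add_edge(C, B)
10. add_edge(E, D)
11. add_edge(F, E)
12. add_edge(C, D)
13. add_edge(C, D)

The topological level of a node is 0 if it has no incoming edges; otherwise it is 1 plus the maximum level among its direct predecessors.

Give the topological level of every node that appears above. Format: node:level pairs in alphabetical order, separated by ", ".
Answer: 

Op 1: add_edge(B, A). Edges now: 1
Op 2: add_edge(B, G). Edges now: 2
Op 3: add_edge(C, G). Edges now: 3
Op 4: add_edge(E, B). Edges now: 4
Op 5: add_edge(F, B). Edges now: 5
Op 6: add_edge(A, G). Edges now: 6
Op 7: add_edge(E, G). Edges now: 7
Op 8: add_edge(F, G). Edges now: 8
Op 9: add_edge(C, B). Edges now: 9
Op 10: add_edge(E, D). Edges now: 10
Op 11: add_edge(F, E). Edges now: 11
Op 12: add_edge(C, D). Edges now: 12
Op 13: add_edge(C, D) (duplicate, no change). Edges now: 12
Compute levels (Kahn BFS):
  sources (in-degree 0): C, F
  process C: level=0
    C->B: in-degree(B)=2, level(B)>=1
    C->D: in-degree(D)=1, level(D)>=1
    C->G: in-degree(G)=4, level(G)>=1
  process F: level=0
    F->B: in-degree(B)=1, level(B)>=1
    F->E: in-degree(E)=0, level(E)=1, enqueue
    F->G: in-degree(G)=3, level(G)>=1
  process E: level=1
    E->B: in-degree(B)=0, level(B)=2, enqueue
    E->D: in-degree(D)=0, level(D)=2, enqueue
    E->G: in-degree(G)=2, level(G)>=2
  process B: level=2
    B->A: in-degree(A)=0, level(A)=3, enqueue
    B->G: in-degree(G)=1, level(G)>=3
  process D: level=2
  process A: level=3
    A->G: in-degree(G)=0, level(G)=4, enqueue
  process G: level=4
All levels: A:3, B:2, C:0, D:2, E:1, F:0, G:4

Answer: A:3, B:2, C:0, D:2, E:1, F:0, G:4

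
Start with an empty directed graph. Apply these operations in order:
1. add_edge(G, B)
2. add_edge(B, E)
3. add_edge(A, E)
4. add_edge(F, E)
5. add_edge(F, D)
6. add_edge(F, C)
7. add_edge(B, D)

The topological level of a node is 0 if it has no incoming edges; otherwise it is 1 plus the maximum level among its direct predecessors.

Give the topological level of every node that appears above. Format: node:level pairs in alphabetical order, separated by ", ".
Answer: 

Op 1: add_edge(G, B). Edges now: 1
Op 2: add_edge(B, E). Edges now: 2
Op 3: add_edge(A, E). Edges now: 3
Op 4: add_edge(F, E). Edges now: 4
Op 5: add_edge(F, D). Edges now: 5
Op 6: add_edge(F, C). Edges now: 6
Op 7: add_edge(B, D). Edges now: 7
Compute levels (Kahn BFS):
  sources (in-degree 0): A, F, G
  process A: level=0
    A->E: in-degree(E)=2, level(E)>=1
  process F: level=0
    F->C: in-degree(C)=0, level(C)=1, enqueue
    F->D: in-degree(D)=1, level(D)>=1
    F->E: in-degree(E)=1, level(E)>=1
  process G: level=0
    G->B: in-degree(B)=0, level(B)=1, enqueue
  process C: level=1
  process B: level=1
    B->D: in-degree(D)=0, level(D)=2, enqueue
    B->E: in-degree(E)=0, level(E)=2, enqueue
  process D: level=2
  process E: level=2
All levels: A:0, B:1, C:1, D:2, E:2, F:0, G:0

Answer: A:0, B:1, C:1, D:2, E:2, F:0, G:0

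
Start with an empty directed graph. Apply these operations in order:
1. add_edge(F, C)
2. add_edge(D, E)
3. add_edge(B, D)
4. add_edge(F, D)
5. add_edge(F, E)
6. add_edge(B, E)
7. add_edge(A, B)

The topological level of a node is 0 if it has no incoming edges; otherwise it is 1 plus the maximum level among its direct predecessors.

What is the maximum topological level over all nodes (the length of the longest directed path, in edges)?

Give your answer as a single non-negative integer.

Op 1: add_edge(F, C). Edges now: 1
Op 2: add_edge(D, E). Edges now: 2
Op 3: add_edge(B, D). Edges now: 3
Op 4: add_edge(F, D). Edges now: 4
Op 5: add_edge(F, E). Edges now: 5
Op 6: add_edge(B, E). Edges now: 6
Op 7: add_edge(A, B). Edges now: 7
Compute levels (Kahn BFS):
  sources (in-degree 0): A, F
  process A: level=0
    A->B: in-degree(B)=0, level(B)=1, enqueue
  process F: level=0
    F->C: in-degree(C)=0, level(C)=1, enqueue
    F->D: in-degree(D)=1, level(D)>=1
    F->E: in-degree(E)=2, level(E)>=1
  process B: level=1
    B->D: in-degree(D)=0, level(D)=2, enqueue
    B->E: in-degree(E)=1, level(E)>=2
  process C: level=1
  process D: level=2
    D->E: in-degree(E)=0, level(E)=3, enqueue
  process E: level=3
All levels: A:0, B:1, C:1, D:2, E:3, F:0
max level = 3

Answer: 3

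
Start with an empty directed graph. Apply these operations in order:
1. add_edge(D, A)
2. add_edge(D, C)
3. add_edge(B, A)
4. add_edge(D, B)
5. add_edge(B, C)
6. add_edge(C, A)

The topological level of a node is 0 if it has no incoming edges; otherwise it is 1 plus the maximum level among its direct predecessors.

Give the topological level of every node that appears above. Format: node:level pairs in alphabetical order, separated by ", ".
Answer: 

Answer: A:3, B:1, C:2, D:0

Derivation:
Op 1: add_edge(D, A). Edges now: 1
Op 2: add_edge(D, C). Edges now: 2
Op 3: add_edge(B, A). Edges now: 3
Op 4: add_edge(D, B). Edges now: 4
Op 5: add_edge(B, C). Edges now: 5
Op 6: add_edge(C, A). Edges now: 6
Compute levels (Kahn BFS):
  sources (in-degree 0): D
  process D: level=0
    D->A: in-degree(A)=2, level(A)>=1
    D->B: in-degree(B)=0, level(B)=1, enqueue
    D->C: in-degree(C)=1, level(C)>=1
  process B: level=1
    B->A: in-degree(A)=1, level(A)>=2
    B->C: in-degree(C)=0, level(C)=2, enqueue
  process C: level=2
    C->A: in-degree(A)=0, level(A)=3, enqueue
  process A: level=3
All levels: A:3, B:1, C:2, D:0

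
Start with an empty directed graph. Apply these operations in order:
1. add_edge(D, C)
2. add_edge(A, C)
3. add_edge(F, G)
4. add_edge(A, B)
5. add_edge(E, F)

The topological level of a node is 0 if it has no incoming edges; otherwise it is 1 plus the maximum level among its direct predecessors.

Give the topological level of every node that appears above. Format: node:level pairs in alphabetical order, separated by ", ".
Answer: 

Op 1: add_edge(D, C). Edges now: 1
Op 2: add_edge(A, C). Edges now: 2
Op 3: add_edge(F, G). Edges now: 3
Op 4: add_edge(A, B). Edges now: 4
Op 5: add_edge(E, F). Edges now: 5
Compute levels (Kahn BFS):
  sources (in-degree 0): A, D, E
  process A: level=0
    A->B: in-degree(B)=0, level(B)=1, enqueue
    A->C: in-degree(C)=1, level(C)>=1
  process D: level=0
    D->C: in-degree(C)=0, level(C)=1, enqueue
  process E: level=0
    E->F: in-degree(F)=0, level(F)=1, enqueue
  process B: level=1
  process C: level=1
  process F: level=1
    F->G: in-degree(G)=0, level(G)=2, enqueue
  process G: level=2
All levels: A:0, B:1, C:1, D:0, E:0, F:1, G:2

Answer: A:0, B:1, C:1, D:0, E:0, F:1, G:2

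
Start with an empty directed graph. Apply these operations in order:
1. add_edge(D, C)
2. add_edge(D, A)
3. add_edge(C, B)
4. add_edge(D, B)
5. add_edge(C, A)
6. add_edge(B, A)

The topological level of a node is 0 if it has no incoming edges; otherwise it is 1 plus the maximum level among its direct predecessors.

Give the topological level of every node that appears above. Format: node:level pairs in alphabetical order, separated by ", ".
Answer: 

Op 1: add_edge(D, C). Edges now: 1
Op 2: add_edge(D, A). Edges now: 2
Op 3: add_edge(C, B). Edges now: 3
Op 4: add_edge(D, B). Edges now: 4
Op 5: add_edge(C, A). Edges now: 5
Op 6: add_edge(B, A). Edges now: 6
Compute levels (Kahn BFS):
  sources (in-degree 0): D
  process D: level=0
    D->A: in-degree(A)=2, level(A)>=1
    D->B: in-degree(B)=1, level(B)>=1
    D->C: in-degree(C)=0, level(C)=1, enqueue
  process C: level=1
    C->A: in-degree(A)=1, level(A)>=2
    C->B: in-degree(B)=0, level(B)=2, enqueue
  process B: level=2
    B->A: in-degree(A)=0, level(A)=3, enqueue
  process A: level=3
All levels: A:3, B:2, C:1, D:0

Answer: A:3, B:2, C:1, D:0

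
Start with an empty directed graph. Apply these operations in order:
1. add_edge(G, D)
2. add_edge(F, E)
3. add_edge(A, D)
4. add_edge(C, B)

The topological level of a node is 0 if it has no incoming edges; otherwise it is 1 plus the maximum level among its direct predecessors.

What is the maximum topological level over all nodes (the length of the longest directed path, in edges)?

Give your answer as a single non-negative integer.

Op 1: add_edge(G, D). Edges now: 1
Op 2: add_edge(F, E). Edges now: 2
Op 3: add_edge(A, D). Edges now: 3
Op 4: add_edge(C, B). Edges now: 4
Compute levels (Kahn BFS):
  sources (in-degree 0): A, C, F, G
  process A: level=0
    A->D: in-degree(D)=1, level(D)>=1
  process C: level=0
    C->B: in-degree(B)=0, level(B)=1, enqueue
  process F: level=0
    F->E: in-degree(E)=0, level(E)=1, enqueue
  process G: level=0
    G->D: in-degree(D)=0, level(D)=1, enqueue
  process B: level=1
  process E: level=1
  process D: level=1
All levels: A:0, B:1, C:0, D:1, E:1, F:0, G:0
max level = 1

Answer: 1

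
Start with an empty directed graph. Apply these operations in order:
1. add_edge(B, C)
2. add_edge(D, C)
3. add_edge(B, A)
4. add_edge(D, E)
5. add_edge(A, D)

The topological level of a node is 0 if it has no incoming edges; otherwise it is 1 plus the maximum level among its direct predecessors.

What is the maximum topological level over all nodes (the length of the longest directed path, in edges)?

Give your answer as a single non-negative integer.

Op 1: add_edge(B, C). Edges now: 1
Op 2: add_edge(D, C). Edges now: 2
Op 3: add_edge(B, A). Edges now: 3
Op 4: add_edge(D, E). Edges now: 4
Op 5: add_edge(A, D). Edges now: 5
Compute levels (Kahn BFS):
  sources (in-degree 0): B
  process B: level=0
    B->A: in-degree(A)=0, level(A)=1, enqueue
    B->C: in-degree(C)=1, level(C)>=1
  process A: level=1
    A->D: in-degree(D)=0, level(D)=2, enqueue
  process D: level=2
    D->C: in-degree(C)=0, level(C)=3, enqueue
    D->E: in-degree(E)=0, level(E)=3, enqueue
  process C: level=3
  process E: level=3
All levels: A:1, B:0, C:3, D:2, E:3
max level = 3

Answer: 3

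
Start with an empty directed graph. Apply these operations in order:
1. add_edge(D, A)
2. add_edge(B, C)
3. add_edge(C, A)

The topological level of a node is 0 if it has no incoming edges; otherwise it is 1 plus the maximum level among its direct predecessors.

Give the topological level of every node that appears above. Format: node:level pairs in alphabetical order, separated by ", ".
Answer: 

Answer: A:2, B:0, C:1, D:0

Derivation:
Op 1: add_edge(D, A). Edges now: 1
Op 2: add_edge(B, C). Edges now: 2
Op 3: add_edge(C, A). Edges now: 3
Compute levels (Kahn BFS):
  sources (in-degree 0): B, D
  process B: level=0
    B->C: in-degree(C)=0, level(C)=1, enqueue
  process D: level=0
    D->A: in-degree(A)=1, level(A)>=1
  process C: level=1
    C->A: in-degree(A)=0, level(A)=2, enqueue
  process A: level=2
All levels: A:2, B:0, C:1, D:0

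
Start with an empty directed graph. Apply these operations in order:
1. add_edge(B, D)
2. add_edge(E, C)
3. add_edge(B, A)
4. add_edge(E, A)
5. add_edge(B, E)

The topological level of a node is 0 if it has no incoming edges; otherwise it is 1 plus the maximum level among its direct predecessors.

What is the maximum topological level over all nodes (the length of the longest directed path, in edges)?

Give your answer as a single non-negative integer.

Op 1: add_edge(B, D). Edges now: 1
Op 2: add_edge(E, C). Edges now: 2
Op 3: add_edge(B, A). Edges now: 3
Op 4: add_edge(E, A). Edges now: 4
Op 5: add_edge(B, E). Edges now: 5
Compute levels (Kahn BFS):
  sources (in-degree 0): B
  process B: level=0
    B->A: in-degree(A)=1, level(A)>=1
    B->D: in-degree(D)=0, level(D)=1, enqueue
    B->E: in-degree(E)=0, level(E)=1, enqueue
  process D: level=1
  process E: level=1
    E->A: in-degree(A)=0, level(A)=2, enqueue
    E->C: in-degree(C)=0, level(C)=2, enqueue
  process A: level=2
  process C: level=2
All levels: A:2, B:0, C:2, D:1, E:1
max level = 2

Answer: 2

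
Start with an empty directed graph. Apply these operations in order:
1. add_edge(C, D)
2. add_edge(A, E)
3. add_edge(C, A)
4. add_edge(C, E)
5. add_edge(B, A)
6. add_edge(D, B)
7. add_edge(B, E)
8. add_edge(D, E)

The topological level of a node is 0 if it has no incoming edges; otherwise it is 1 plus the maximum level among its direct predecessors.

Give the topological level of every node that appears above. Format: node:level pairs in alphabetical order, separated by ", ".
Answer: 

Answer: A:3, B:2, C:0, D:1, E:4

Derivation:
Op 1: add_edge(C, D). Edges now: 1
Op 2: add_edge(A, E). Edges now: 2
Op 3: add_edge(C, A). Edges now: 3
Op 4: add_edge(C, E). Edges now: 4
Op 5: add_edge(B, A). Edges now: 5
Op 6: add_edge(D, B). Edges now: 6
Op 7: add_edge(B, E). Edges now: 7
Op 8: add_edge(D, E). Edges now: 8
Compute levels (Kahn BFS):
  sources (in-degree 0): C
  process C: level=0
    C->A: in-degree(A)=1, level(A)>=1
    C->D: in-degree(D)=0, level(D)=1, enqueue
    C->E: in-degree(E)=3, level(E)>=1
  process D: level=1
    D->B: in-degree(B)=0, level(B)=2, enqueue
    D->E: in-degree(E)=2, level(E)>=2
  process B: level=2
    B->A: in-degree(A)=0, level(A)=3, enqueue
    B->E: in-degree(E)=1, level(E)>=3
  process A: level=3
    A->E: in-degree(E)=0, level(E)=4, enqueue
  process E: level=4
All levels: A:3, B:2, C:0, D:1, E:4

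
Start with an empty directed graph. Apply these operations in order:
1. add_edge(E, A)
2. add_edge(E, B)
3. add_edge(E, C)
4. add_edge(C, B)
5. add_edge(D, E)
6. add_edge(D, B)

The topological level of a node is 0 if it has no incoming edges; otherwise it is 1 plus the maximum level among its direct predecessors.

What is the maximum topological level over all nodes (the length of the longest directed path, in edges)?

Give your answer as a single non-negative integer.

Answer: 3

Derivation:
Op 1: add_edge(E, A). Edges now: 1
Op 2: add_edge(E, B). Edges now: 2
Op 3: add_edge(E, C). Edges now: 3
Op 4: add_edge(C, B). Edges now: 4
Op 5: add_edge(D, E). Edges now: 5
Op 6: add_edge(D, B). Edges now: 6
Compute levels (Kahn BFS):
  sources (in-degree 0): D
  process D: level=0
    D->B: in-degree(B)=2, level(B)>=1
    D->E: in-degree(E)=0, level(E)=1, enqueue
  process E: level=1
    E->A: in-degree(A)=0, level(A)=2, enqueue
    E->B: in-degree(B)=1, level(B)>=2
    E->C: in-degree(C)=0, level(C)=2, enqueue
  process A: level=2
  process C: level=2
    C->B: in-degree(B)=0, level(B)=3, enqueue
  process B: level=3
All levels: A:2, B:3, C:2, D:0, E:1
max level = 3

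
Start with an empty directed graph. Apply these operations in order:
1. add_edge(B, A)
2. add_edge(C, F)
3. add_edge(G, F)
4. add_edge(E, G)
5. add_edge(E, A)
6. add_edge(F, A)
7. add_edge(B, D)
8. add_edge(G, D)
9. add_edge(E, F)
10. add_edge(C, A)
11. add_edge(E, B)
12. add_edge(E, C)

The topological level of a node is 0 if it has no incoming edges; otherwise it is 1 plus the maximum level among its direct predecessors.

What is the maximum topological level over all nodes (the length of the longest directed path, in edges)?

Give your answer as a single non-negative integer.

Answer: 3

Derivation:
Op 1: add_edge(B, A). Edges now: 1
Op 2: add_edge(C, F). Edges now: 2
Op 3: add_edge(G, F). Edges now: 3
Op 4: add_edge(E, G). Edges now: 4
Op 5: add_edge(E, A). Edges now: 5
Op 6: add_edge(F, A). Edges now: 6
Op 7: add_edge(B, D). Edges now: 7
Op 8: add_edge(G, D). Edges now: 8
Op 9: add_edge(E, F). Edges now: 9
Op 10: add_edge(C, A). Edges now: 10
Op 11: add_edge(E, B). Edges now: 11
Op 12: add_edge(E, C). Edges now: 12
Compute levels (Kahn BFS):
  sources (in-degree 0): E
  process E: level=0
    E->A: in-degree(A)=3, level(A)>=1
    E->B: in-degree(B)=0, level(B)=1, enqueue
    E->C: in-degree(C)=0, level(C)=1, enqueue
    E->F: in-degree(F)=2, level(F)>=1
    E->G: in-degree(G)=0, level(G)=1, enqueue
  process B: level=1
    B->A: in-degree(A)=2, level(A)>=2
    B->D: in-degree(D)=1, level(D)>=2
  process C: level=1
    C->A: in-degree(A)=1, level(A)>=2
    C->F: in-degree(F)=1, level(F)>=2
  process G: level=1
    G->D: in-degree(D)=0, level(D)=2, enqueue
    G->F: in-degree(F)=0, level(F)=2, enqueue
  process D: level=2
  process F: level=2
    F->A: in-degree(A)=0, level(A)=3, enqueue
  process A: level=3
All levels: A:3, B:1, C:1, D:2, E:0, F:2, G:1
max level = 3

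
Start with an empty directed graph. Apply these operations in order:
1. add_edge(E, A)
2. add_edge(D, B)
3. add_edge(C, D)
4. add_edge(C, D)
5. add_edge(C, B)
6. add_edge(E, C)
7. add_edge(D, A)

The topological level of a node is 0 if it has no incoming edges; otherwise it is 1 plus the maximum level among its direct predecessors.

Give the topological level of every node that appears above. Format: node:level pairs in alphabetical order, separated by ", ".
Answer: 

Op 1: add_edge(E, A). Edges now: 1
Op 2: add_edge(D, B). Edges now: 2
Op 3: add_edge(C, D). Edges now: 3
Op 4: add_edge(C, D) (duplicate, no change). Edges now: 3
Op 5: add_edge(C, B). Edges now: 4
Op 6: add_edge(E, C). Edges now: 5
Op 7: add_edge(D, A). Edges now: 6
Compute levels (Kahn BFS):
  sources (in-degree 0): E
  process E: level=0
    E->A: in-degree(A)=1, level(A)>=1
    E->C: in-degree(C)=0, level(C)=1, enqueue
  process C: level=1
    C->B: in-degree(B)=1, level(B)>=2
    C->D: in-degree(D)=0, level(D)=2, enqueue
  process D: level=2
    D->A: in-degree(A)=0, level(A)=3, enqueue
    D->B: in-degree(B)=0, level(B)=3, enqueue
  process A: level=3
  process B: level=3
All levels: A:3, B:3, C:1, D:2, E:0

Answer: A:3, B:3, C:1, D:2, E:0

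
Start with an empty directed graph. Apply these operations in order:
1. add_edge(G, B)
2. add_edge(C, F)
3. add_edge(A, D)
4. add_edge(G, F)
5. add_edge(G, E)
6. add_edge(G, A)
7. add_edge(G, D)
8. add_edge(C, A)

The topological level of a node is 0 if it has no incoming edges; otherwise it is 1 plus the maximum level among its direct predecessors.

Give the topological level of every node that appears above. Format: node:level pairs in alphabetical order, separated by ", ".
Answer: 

Answer: A:1, B:1, C:0, D:2, E:1, F:1, G:0

Derivation:
Op 1: add_edge(G, B). Edges now: 1
Op 2: add_edge(C, F). Edges now: 2
Op 3: add_edge(A, D). Edges now: 3
Op 4: add_edge(G, F). Edges now: 4
Op 5: add_edge(G, E). Edges now: 5
Op 6: add_edge(G, A). Edges now: 6
Op 7: add_edge(G, D). Edges now: 7
Op 8: add_edge(C, A). Edges now: 8
Compute levels (Kahn BFS):
  sources (in-degree 0): C, G
  process C: level=0
    C->A: in-degree(A)=1, level(A)>=1
    C->F: in-degree(F)=1, level(F)>=1
  process G: level=0
    G->A: in-degree(A)=0, level(A)=1, enqueue
    G->B: in-degree(B)=0, level(B)=1, enqueue
    G->D: in-degree(D)=1, level(D)>=1
    G->E: in-degree(E)=0, level(E)=1, enqueue
    G->F: in-degree(F)=0, level(F)=1, enqueue
  process A: level=1
    A->D: in-degree(D)=0, level(D)=2, enqueue
  process B: level=1
  process E: level=1
  process F: level=1
  process D: level=2
All levels: A:1, B:1, C:0, D:2, E:1, F:1, G:0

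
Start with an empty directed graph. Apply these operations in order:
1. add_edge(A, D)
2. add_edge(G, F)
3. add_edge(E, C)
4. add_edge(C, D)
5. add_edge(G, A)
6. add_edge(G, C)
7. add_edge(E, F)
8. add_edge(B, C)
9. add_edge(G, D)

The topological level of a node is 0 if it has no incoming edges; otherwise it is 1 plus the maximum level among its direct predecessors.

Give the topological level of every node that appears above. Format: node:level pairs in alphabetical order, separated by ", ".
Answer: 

Op 1: add_edge(A, D). Edges now: 1
Op 2: add_edge(G, F). Edges now: 2
Op 3: add_edge(E, C). Edges now: 3
Op 4: add_edge(C, D). Edges now: 4
Op 5: add_edge(G, A). Edges now: 5
Op 6: add_edge(G, C). Edges now: 6
Op 7: add_edge(E, F). Edges now: 7
Op 8: add_edge(B, C). Edges now: 8
Op 9: add_edge(G, D). Edges now: 9
Compute levels (Kahn BFS):
  sources (in-degree 0): B, E, G
  process B: level=0
    B->C: in-degree(C)=2, level(C)>=1
  process E: level=0
    E->C: in-degree(C)=1, level(C)>=1
    E->F: in-degree(F)=1, level(F)>=1
  process G: level=0
    G->A: in-degree(A)=0, level(A)=1, enqueue
    G->C: in-degree(C)=0, level(C)=1, enqueue
    G->D: in-degree(D)=2, level(D)>=1
    G->F: in-degree(F)=0, level(F)=1, enqueue
  process A: level=1
    A->D: in-degree(D)=1, level(D)>=2
  process C: level=1
    C->D: in-degree(D)=0, level(D)=2, enqueue
  process F: level=1
  process D: level=2
All levels: A:1, B:0, C:1, D:2, E:0, F:1, G:0

Answer: A:1, B:0, C:1, D:2, E:0, F:1, G:0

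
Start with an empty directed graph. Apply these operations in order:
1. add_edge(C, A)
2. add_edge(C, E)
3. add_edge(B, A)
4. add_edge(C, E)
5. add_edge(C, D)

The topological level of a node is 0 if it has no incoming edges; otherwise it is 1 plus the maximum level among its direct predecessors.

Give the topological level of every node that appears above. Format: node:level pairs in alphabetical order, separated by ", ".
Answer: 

Op 1: add_edge(C, A). Edges now: 1
Op 2: add_edge(C, E). Edges now: 2
Op 3: add_edge(B, A). Edges now: 3
Op 4: add_edge(C, E) (duplicate, no change). Edges now: 3
Op 5: add_edge(C, D). Edges now: 4
Compute levels (Kahn BFS):
  sources (in-degree 0): B, C
  process B: level=0
    B->A: in-degree(A)=1, level(A)>=1
  process C: level=0
    C->A: in-degree(A)=0, level(A)=1, enqueue
    C->D: in-degree(D)=0, level(D)=1, enqueue
    C->E: in-degree(E)=0, level(E)=1, enqueue
  process A: level=1
  process D: level=1
  process E: level=1
All levels: A:1, B:0, C:0, D:1, E:1

Answer: A:1, B:0, C:0, D:1, E:1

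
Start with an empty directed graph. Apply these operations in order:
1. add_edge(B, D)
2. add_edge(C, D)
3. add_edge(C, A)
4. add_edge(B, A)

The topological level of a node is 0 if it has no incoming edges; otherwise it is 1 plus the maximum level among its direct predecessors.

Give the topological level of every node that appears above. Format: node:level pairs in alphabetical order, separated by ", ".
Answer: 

Answer: A:1, B:0, C:0, D:1

Derivation:
Op 1: add_edge(B, D). Edges now: 1
Op 2: add_edge(C, D). Edges now: 2
Op 3: add_edge(C, A). Edges now: 3
Op 4: add_edge(B, A). Edges now: 4
Compute levels (Kahn BFS):
  sources (in-degree 0): B, C
  process B: level=0
    B->A: in-degree(A)=1, level(A)>=1
    B->D: in-degree(D)=1, level(D)>=1
  process C: level=0
    C->A: in-degree(A)=0, level(A)=1, enqueue
    C->D: in-degree(D)=0, level(D)=1, enqueue
  process A: level=1
  process D: level=1
All levels: A:1, B:0, C:0, D:1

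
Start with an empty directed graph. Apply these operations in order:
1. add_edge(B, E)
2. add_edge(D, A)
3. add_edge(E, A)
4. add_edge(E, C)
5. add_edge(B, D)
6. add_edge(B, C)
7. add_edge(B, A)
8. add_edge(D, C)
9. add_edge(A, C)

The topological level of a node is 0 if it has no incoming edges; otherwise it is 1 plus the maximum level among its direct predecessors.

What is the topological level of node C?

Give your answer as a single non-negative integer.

Answer: 3

Derivation:
Op 1: add_edge(B, E). Edges now: 1
Op 2: add_edge(D, A). Edges now: 2
Op 3: add_edge(E, A). Edges now: 3
Op 4: add_edge(E, C). Edges now: 4
Op 5: add_edge(B, D). Edges now: 5
Op 6: add_edge(B, C). Edges now: 6
Op 7: add_edge(B, A). Edges now: 7
Op 8: add_edge(D, C). Edges now: 8
Op 9: add_edge(A, C). Edges now: 9
Compute levels (Kahn BFS):
  sources (in-degree 0): B
  process B: level=0
    B->A: in-degree(A)=2, level(A)>=1
    B->C: in-degree(C)=3, level(C)>=1
    B->D: in-degree(D)=0, level(D)=1, enqueue
    B->E: in-degree(E)=0, level(E)=1, enqueue
  process D: level=1
    D->A: in-degree(A)=1, level(A)>=2
    D->C: in-degree(C)=2, level(C)>=2
  process E: level=1
    E->A: in-degree(A)=0, level(A)=2, enqueue
    E->C: in-degree(C)=1, level(C)>=2
  process A: level=2
    A->C: in-degree(C)=0, level(C)=3, enqueue
  process C: level=3
All levels: A:2, B:0, C:3, D:1, E:1
level(C) = 3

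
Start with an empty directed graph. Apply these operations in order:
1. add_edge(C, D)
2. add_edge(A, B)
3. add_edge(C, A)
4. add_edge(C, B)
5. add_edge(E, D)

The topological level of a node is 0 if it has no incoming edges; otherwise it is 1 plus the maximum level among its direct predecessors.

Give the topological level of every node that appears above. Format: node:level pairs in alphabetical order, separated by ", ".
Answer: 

Op 1: add_edge(C, D). Edges now: 1
Op 2: add_edge(A, B). Edges now: 2
Op 3: add_edge(C, A). Edges now: 3
Op 4: add_edge(C, B). Edges now: 4
Op 5: add_edge(E, D). Edges now: 5
Compute levels (Kahn BFS):
  sources (in-degree 0): C, E
  process C: level=0
    C->A: in-degree(A)=0, level(A)=1, enqueue
    C->B: in-degree(B)=1, level(B)>=1
    C->D: in-degree(D)=1, level(D)>=1
  process E: level=0
    E->D: in-degree(D)=0, level(D)=1, enqueue
  process A: level=1
    A->B: in-degree(B)=0, level(B)=2, enqueue
  process D: level=1
  process B: level=2
All levels: A:1, B:2, C:0, D:1, E:0

Answer: A:1, B:2, C:0, D:1, E:0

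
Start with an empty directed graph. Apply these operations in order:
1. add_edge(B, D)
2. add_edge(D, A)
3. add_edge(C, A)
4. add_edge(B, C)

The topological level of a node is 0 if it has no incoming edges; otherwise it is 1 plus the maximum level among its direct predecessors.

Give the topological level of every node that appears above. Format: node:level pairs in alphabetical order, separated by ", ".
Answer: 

Op 1: add_edge(B, D). Edges now: 1
Op 2: add_edge(D, A). Edges now: 2
Op 3: add_edge(C, A). Edges now: 3
Op 4: add_edge(B, C). Edges now: 4
Compute levels (Kahn BFS):
  sources (in-degree 0): B
  process B: level=0
    B->C: in-degree(C)=0, level(C)=1, enqueue
    B->D: in-degree(D)=0, level(D)=1, enqueue
  process C: level=1
    C->A: in-degree(A)=1, level(A)>=2
  process D: level=1
    D->A: in-degree(A)=0, level(A)=2, enqueue
  process A: level=2
All levels: A:2, B:0, C:1, D:1

Answer: A:2, B:0, C:1, D:1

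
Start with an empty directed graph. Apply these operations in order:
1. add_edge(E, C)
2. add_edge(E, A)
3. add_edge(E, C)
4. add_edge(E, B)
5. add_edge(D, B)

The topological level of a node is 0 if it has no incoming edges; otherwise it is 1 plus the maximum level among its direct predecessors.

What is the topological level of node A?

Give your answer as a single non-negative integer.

Op 1: add_edge(E, C). Edges now: 1
Op 2: add_edge(E, A). Edges now: 2
Op 3: add_edge(E, C) (duplicate, no change). Edges now: 2
Op 4: add_edge(E, B). Edges now: 3
Op 5: add_edge(D, B). Edges now: 4
Compute levels (Kahn BFS):
  sources (in-degree 0): D, E
  process D: level=0
    D->B: in-degree(B)=1, level(B)>=1
  process E: level=0
    E->A: in-degree(A)=0, level(A)=1, enqueue
    E->B: in-degree(B)=0, level(B)=1, enqueue
    E->C: in-degree(C)=0, level(C)=1, enqueue
  process A: level=1
  process B: level=1
  process C: level=1
All levels: A:1, B:1, C:1, D:0, E:0
level(A) = 1

Answer: 1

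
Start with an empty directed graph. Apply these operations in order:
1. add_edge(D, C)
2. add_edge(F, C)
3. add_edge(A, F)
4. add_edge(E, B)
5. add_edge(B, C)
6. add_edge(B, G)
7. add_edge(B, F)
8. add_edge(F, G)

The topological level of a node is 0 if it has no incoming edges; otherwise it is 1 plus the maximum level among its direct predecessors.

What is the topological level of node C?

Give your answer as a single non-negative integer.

Answer: 3

Derivation:
Op 1: add_edge(D, C). Edges now: 1
Op 2: add_edge(F, C). Edges now: 2
Op 3: add_edge(A, F). Edges now: 3
Op 4: add_edge(E, B). Edges now: 4
Op 5: add_edge(B, C). Edges now: 5
Op 6: add_edge(B, G). Edges now: 6
Op 7: add_edge(B, F). Edges now: 7
Op 8: add_edge(F, G). Edges now: 8
Compute levels (Kahn BFS):
  sources (in-degree 0): A, D, E
  process A: level=0
    A->F: in-degree(F)=1, level(F)>=1
  process D: level=0
    D->C: in-degree(C)=2, level(C)>=1
  process E: level=0
    E->B: in-degree(B)=0, level(B)=1, enqueue
  process B: level=1
    B->C: in-degree(C)=1, level(C)>=2
    B->F: in-degree(F)=0, level(F)=2, enqueue
    B->G: in-degree(G)=1, level(G)>=2
  process F: level=2
    F->C: in-degree(C)=0, level(C)=3, enqueue
    F->G: in-degree(G)=0, level(G)=3, enqueue
  process C: level=3
  process G: level=3
All levels: A:0, B:1, C:3, D:0, E:0, F:2, G:3
level(C) = 3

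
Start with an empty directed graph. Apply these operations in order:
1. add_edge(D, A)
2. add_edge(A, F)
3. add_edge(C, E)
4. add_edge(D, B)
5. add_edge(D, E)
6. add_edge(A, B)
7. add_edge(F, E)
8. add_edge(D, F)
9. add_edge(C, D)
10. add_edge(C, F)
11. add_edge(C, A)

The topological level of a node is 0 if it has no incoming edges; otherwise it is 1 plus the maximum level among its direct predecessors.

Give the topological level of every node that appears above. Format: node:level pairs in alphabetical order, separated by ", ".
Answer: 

Answer: A:2, B:3, C:0, D:1, E:4, F:3

Derivation:
Op 1: add_edge(D, A). Edges now: 1
Op 2: add_edge(A, F). Edges now: 2
Op 3: add_edge(C, E). Edges now: 3
Op 4: add_edge(D, B). Edges now: 4
Op 5: add_edge(D, E). Edges now: 5
Op 6: add_edge(A, B). Edges now: 6
Op 7: add_edge(F, E). Edges now: 7
Op 8: add_edge(D, F). Edges now: 8
Op 9: add_edge(C, D). Edges now: 9
Op 10: add_edge(C, F). Edges now: 10
Op 11: add_edge(C, A). Edges now: 11
Compute levels (Kahn BFS):
  sources (in-degree 0): C
  process C: level=0
    C->A: in-degree(A)=1, level(A)>=1
    C->D: in-degree(D)=0, level(D)=1, enqueue
    C->E: in-degree(E)=2, level(E)>=1
    C->F: in-degree(F)=2, level(F)>=1
  process D: level=1
    D->A: in-degree(A)=0, level(A)=2, enqueue
    D->B: in-degree(B)=1, level(B)>=2
    D->E: in-degree(E)=1, level(E)>=2
    D->F: in-degree(F)=1, level(F)>=2
  process A: level=2
    A->B: in-degree(B)=0, level(B)=3, enqueue
    A->F: in-degree(F)=0, level(F)=3, enqueue
  process B: level=3
  process F: level=3
    F->E: in-degree(E)=0, level(E)=4, enqueue
  process E: level=4
All levels: A:2, B:3, C:0, D:1, E:4, F:3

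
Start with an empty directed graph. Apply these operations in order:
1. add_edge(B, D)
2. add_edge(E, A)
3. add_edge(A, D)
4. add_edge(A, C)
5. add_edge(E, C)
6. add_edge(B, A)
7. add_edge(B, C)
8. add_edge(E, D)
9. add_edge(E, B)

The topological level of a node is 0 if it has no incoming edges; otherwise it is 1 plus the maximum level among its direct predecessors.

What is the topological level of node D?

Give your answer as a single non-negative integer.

Answer: 3

Derivation:
Op 1: add_edge(B, D). Edges now: 1
Op 2: add_edge(E, A). Edges now: 2
Op 3: add_edge(A, D). Edges now: 3
Op 4: add_edge(A, C). Edges now: 4
Op 5: add_edge(E, C). Edges now: 5
Op 6: add_edge(B, A). Edges now: 6
Op 7: add_edge(B, C). Edges now: 7
Op 8: add_edge(E, D). Edges now: 8
Op 9: add_edge(E, B). Edges now: 9
Compute levels (Kahn BFS):
  sources (in-degree 0): E
  process E: level=0
    E->A: in-degree(A)=1, level(A)>=1
    E->B: in-degree(B)=0, level(B)=1, enqueue
    E->C: in-degree(C)=2, level(C)>=1
    E->D: in-degree(D)=2, level(D)>=1
  process B: level=1
    B->A: in-degree(A)=0, level(A)=2, enqueue
    B->C: in-degree(C)=1, level(C)>=2
    B->D: in-degree(D)=1, level(D)>=2
  process A: level=2
    A->C: in-degree(C)=0, level(C)=3, enqueue
    A->D: in-degree(D)=0, level(D)=3, enqueue
  process C: level=3
  process D: level=3
All levels: A:2, B:1, C:3, D:3, E:0
level(D) = 3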